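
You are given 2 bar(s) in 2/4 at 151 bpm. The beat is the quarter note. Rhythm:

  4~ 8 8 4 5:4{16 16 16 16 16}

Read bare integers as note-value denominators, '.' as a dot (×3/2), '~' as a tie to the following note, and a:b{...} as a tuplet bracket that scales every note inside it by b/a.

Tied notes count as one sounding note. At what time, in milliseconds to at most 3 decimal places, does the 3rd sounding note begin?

note 3 onset = 2b = 794.702ms

1. 0.0ms @ 0 + 596.026ms (3/2)
2. 596.026ms @ 3/2 + 198.675ms (1/2)
3. 794.702ms @ 2 + 397.351ms (1)
4. 1192.053ms @ 3 + 79.47ms (1/5)
5. 1271.523ms @ 16/5 + 79.47ms (1/5)
6. 1350.993ms @ 17/5 + 79.47ms (1/5)
7. 1430.464ms @ 18/5 + 79.47ms (1/5)
8. 1509.934ms @ 19/5 + 79.47ms (1/5)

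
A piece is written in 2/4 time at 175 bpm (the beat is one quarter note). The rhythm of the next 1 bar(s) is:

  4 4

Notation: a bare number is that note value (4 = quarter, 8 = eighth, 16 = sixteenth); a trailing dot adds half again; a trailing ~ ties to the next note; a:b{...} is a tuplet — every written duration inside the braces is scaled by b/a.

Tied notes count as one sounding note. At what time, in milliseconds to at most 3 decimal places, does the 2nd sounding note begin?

1. 0.0ms @ 0 + 342.857ms (1)
2. 342.857ms @ 1 + 342.857ms (1)

note 2 onset = 1b = 342.857ms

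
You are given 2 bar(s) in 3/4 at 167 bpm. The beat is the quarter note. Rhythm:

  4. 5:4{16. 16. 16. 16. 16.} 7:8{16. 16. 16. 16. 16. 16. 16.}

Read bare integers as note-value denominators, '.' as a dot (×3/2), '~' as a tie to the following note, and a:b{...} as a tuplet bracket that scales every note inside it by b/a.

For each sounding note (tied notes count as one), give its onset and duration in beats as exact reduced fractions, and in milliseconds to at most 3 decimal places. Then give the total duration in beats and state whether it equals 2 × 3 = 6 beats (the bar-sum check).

1) 0.0ms=0b +538.922ms=3/2b
2) 538.922ms=3/2b +107.784ms=3/10b
3) 646.707ms=9/5b +107.784ms=3/10b
4) 754.491ms=21/10b +107.784ms=3/10b
5) 862.275ms=12/5b +107.784ms=3/10b
6) 970.06ms=27/10b +107.784ms=3/10b
7) 1077.844ms=3b +153.978ms=3/7b
8) 1231.822ms=24/7b +153.978ms=3/7b
9) 1385.8ms=27/7b +153.978ms=3/7b
10) 1539.778ms=30/7b +153.978ms=3/7b
11) 1693.755ms=33/7b +153.978ms=3/7b
12) 1847.733ms=36/7b +153.978ms=3/7b
13) 2001.711ms=39/7b +153.978ms=3/7b
Σ=6b of 6 (167bpm 3/4) — PASS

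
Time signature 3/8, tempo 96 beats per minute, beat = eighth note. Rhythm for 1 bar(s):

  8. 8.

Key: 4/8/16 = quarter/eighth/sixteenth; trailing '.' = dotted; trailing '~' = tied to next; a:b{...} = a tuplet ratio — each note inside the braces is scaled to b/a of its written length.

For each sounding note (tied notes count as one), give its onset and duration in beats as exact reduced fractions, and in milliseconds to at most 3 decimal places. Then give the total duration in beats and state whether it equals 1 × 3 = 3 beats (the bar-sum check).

1) 0.0ms=0b +937.5ms=3/2b
2) 937.5ms=3/2b +937.5ms=3/2b
Σ=3b of 3 (96bpm 3/8) — PASS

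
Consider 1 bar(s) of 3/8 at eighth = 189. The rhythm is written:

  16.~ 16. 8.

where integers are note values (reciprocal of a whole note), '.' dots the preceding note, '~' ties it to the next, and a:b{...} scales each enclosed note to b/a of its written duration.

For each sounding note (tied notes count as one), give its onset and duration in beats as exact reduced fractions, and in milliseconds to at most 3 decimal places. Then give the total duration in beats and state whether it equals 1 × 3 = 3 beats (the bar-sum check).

1) 0.0ms=0b +476.19ms=3/2b
2) 476.19ms=3/2b +476.19ms=3/2b
Σ=3b of 3 (189bpm 3/8) — PASS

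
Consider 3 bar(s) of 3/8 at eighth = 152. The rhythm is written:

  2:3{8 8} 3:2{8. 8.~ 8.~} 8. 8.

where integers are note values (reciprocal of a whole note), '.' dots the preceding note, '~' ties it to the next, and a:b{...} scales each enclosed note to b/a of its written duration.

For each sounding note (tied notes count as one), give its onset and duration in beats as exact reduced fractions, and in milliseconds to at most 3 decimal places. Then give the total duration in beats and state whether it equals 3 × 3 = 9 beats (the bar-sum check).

1) 0.0ms=0b +592.105ms=3/2b
2) 592.105ms=3/2b +592.105ms=3/2b
3) 1184.211ms=3b +394.737ms=1b
4) 1578.947ms=4b +1381.579ms=7/2b
5) 2960.526ms=15/2b +592.105ms=3/2b
Σ=9b of 9 (152bpm 3/8) — PASS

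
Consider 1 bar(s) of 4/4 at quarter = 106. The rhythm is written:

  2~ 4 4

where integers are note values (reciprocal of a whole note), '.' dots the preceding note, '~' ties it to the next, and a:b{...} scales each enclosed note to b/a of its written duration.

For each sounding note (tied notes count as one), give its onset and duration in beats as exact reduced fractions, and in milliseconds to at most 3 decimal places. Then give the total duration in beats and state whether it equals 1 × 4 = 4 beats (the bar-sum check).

1) 0.0ms=0b +1698.113ms=3b
2) 1698.113ms=3b +566.038ms=1b
Σ=4b of 4 (106bpm 4/4) — PASS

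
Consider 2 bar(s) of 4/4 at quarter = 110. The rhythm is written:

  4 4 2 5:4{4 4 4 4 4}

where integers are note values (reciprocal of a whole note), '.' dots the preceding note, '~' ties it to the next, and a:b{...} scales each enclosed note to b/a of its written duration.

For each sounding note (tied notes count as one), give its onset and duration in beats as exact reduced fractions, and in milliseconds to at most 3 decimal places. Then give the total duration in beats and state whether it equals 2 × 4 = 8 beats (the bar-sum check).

1) 0.0ms=0b +545.455ms=1b
2) 545.455ms=1b +545.455ms=1b
3) 1090.909ms=2b +1090.909ms=2b
4) 2181.818ms=4b +436.364ms=4/5b
5) 2618.182ms=24/5b +436.364ms=4/5b
6) 3054.545ms=28/5b +436.364ms=4/5b
7) 3490.909ms=32/5b +436.364ms=4/5b
8) 3927.273ms=36/5b +436.364ms=4/5b
Σ=8b of 8 (110bpm 4/4) — PASS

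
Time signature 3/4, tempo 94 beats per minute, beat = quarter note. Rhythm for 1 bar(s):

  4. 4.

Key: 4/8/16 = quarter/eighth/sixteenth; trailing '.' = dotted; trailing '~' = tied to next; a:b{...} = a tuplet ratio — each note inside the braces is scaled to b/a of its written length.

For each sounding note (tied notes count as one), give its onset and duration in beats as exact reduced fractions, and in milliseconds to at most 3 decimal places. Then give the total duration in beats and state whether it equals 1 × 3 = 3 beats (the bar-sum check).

1) 0.0ms=0b +957.447ms=3/2b
2) 957.447ms=3/2b +957.447ms=3/2b
Σ=3b of 3 (94bpm 3/4) — PASS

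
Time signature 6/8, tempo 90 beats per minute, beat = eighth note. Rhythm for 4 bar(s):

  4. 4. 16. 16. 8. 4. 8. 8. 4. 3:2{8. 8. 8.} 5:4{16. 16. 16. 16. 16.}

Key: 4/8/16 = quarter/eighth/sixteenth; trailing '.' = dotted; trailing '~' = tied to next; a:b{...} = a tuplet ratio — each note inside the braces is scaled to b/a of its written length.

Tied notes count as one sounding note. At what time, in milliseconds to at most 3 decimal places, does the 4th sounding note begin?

note 4 onset = 27/4b = 4500.0ms

1. 0.0ms @ 0 + 2000.0ms (3)
2. 2000.0ms @ 3 + 2000.0ms (3)
3. 4000.0ms @ 6 + 500.0ms (3/4)
4. 4500.0ms @ 27/4 + 500.0ms (3/4)
5. 5000.0ms @ 15/2 + 1000.0ms (3/2)
6. 6000.0ms @ 9 + 2000.0ms (3)
7. 8000.0ms @ 12 + 1000.0ms (3/2)
8. 9000.0ms @ 27/2 + 1000.0ms (3/2)
9. 10000.0ms @ 15 + 2000.0ms (3)
10. 12000.0ms @ 18 + 666.667ms (1)
11. 12666.667ms @ 19 + 666.667ms (1)
12. 13333.333ms @ 20 + 666.667ms (1)
13. 14000.0ms @ 21 + 400.0ms (3/5)
14. 14400.0ms @ 108/5 + 400.0ms (3/5)
15. 14800.0ms @ 111/5 + 400.0ms (3/5)
16. 15200.0ms @ 114/5 + 400.0ms (3/5)
17. 15600.0ms @ 117/5 + 400.0ms (3/5)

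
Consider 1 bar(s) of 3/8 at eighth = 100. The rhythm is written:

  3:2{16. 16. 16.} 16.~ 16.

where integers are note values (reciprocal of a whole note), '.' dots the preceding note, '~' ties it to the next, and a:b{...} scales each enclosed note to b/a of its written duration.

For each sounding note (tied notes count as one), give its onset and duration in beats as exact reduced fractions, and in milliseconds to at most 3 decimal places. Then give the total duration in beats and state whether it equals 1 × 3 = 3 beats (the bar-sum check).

1) 0.0ms=0b +300.0ms=1/2b
2) 300.0ms=1/2b +300.0ms=1/2b
3) 600.0ms=1b +300.0ms=1/2b
4) 900.0ms=3/2b +900.0ms=3/2b
Σ=3b of 3 (100bpm 3/8) — PASS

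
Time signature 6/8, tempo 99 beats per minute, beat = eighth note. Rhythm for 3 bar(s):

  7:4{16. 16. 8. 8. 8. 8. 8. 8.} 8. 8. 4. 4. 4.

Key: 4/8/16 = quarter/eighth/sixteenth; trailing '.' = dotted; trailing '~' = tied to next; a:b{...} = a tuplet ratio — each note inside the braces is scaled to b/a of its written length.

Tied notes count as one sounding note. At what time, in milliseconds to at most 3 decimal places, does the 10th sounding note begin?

1. 0.0ms @ 0 + 259.74ms (3/7)
2. 259.74ms @ 3/7 + 259.74ms (3/7)
3. 519.481ms @ 6/7 + 519.481ms (6/7)
4. 1038.961ms @ 12/7 + 519.481ms (6/7)
5. 1558.442ms @ 18/7 + 519.481ms (6/7)
6. 2077.922ms @ 24/7 + 519.481ms (6/7)
7. 2597.403ms @ 30/7 + 519.481ms (6/7)
8. 3116.883ms @ 36/7 + 519.481ms (6/7)
9. 3636.364ms @ 6 + 909.091ms (3/2)
10. 4545.455ms @ 15/2 + 909.091ms (3/2)
11. 5454.545ms @ 9 + 1818.182ms (3)
12. 7272.727ms @ 12 + 1818.182ms (3)
13. 9090.909ms @ 15 + 1818.182ms (3)

note 10 onset = 15/2b = 4545.455ms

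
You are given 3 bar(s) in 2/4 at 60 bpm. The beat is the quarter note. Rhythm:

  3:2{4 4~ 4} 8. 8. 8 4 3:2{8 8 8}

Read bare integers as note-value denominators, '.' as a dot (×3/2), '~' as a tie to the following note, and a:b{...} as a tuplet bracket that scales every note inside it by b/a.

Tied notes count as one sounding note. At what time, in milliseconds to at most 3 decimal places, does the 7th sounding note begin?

1. 0.0ms @ 0 + 666.667ms (2/3)
2. 666.667ms @ 2/3 + 1333.333ms (4/3)
3. 2000.0ms @ 2 + 750.0ms (3/4)
4. 2750.0ms @ 11/4 + 750.0ms (3/4)
5. 3500.0ms @ 7/2 + 500.0ms (1/2)
6. 4000.0ms @ 4 + 1000.0ms (1)
7. 5000.0ms @ 5 + 333.333ms (1/3)
8. 5333.333ms @ 16/3 + 333.333ms (1/3)
9. 5666.667ms @ 17/3 + 333.333ms (1/3)

note 7 onset = 5b = 5000.0ms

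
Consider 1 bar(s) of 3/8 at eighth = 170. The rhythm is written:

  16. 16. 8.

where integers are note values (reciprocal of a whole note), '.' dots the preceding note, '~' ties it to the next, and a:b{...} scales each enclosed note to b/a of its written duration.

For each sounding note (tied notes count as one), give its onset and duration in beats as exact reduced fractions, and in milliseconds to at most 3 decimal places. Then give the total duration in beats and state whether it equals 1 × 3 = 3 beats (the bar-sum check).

1) 0.0ms=0b +264.706ms=3/4b
2) 264.706ms=3/4b +264.706ms=3/4b
3) 529.412ms=3/2b +529.412ms=3/2b
Σ=3b of 3 (170bpm 3/8) — PASS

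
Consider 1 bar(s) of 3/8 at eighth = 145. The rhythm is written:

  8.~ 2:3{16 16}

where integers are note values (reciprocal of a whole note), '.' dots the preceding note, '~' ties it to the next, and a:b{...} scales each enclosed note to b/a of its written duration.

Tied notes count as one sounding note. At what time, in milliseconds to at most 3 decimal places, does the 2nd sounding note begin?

note 2 onset = 9/4b = 931.034ms

1. 0.0ms @ 0 + 931.034ms (9/4)
2. 931.034ms @ 9/4 + 310.345ms (3/4)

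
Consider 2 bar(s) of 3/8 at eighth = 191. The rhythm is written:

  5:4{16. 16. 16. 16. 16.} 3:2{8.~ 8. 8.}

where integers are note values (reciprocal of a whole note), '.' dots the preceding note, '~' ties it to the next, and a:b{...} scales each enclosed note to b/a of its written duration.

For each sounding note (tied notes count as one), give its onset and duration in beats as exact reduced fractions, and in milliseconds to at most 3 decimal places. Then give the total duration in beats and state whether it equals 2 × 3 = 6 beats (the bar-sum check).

1) 0.0ms=0b +188.482ms=3/5b
2) 188.482ms=3/5b +188.482ms=3/5b
3) 376.963ms=6/5b +188.482ms=3/5b
4) 565.445ms=9/5b +188.482ms=3/5b
5) 753.927ms=12/5b +188.482ms=3/5b
6) 942.408ms=3b +628.272ms=2b
7) 1570.681ms=5b +314.136ms=1b
Σ=6b of 6 (191bpm 3/8) — PASS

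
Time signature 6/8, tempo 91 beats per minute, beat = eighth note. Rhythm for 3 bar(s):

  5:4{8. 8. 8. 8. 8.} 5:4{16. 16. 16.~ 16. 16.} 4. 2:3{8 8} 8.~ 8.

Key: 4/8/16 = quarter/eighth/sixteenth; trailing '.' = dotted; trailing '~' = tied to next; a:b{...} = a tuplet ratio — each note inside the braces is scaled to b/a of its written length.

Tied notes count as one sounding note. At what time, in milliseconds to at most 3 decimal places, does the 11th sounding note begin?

note 11 onset = 12b = 7912.088ms

1. 0.0ms @ 0 + 791.209ms (6/5)
2. 791.209ms @ 6/5 + 791.209ms (6/5)
3. 1582.418ms @ 12/5 + 791.209ms (6/5)
4. 2373.626ms @ 18/5 + 791.209ms (6/5)
5. 3164.835ms @ 24/5 + 791.209ms (6/5)
6. 3956.044ms @ 6 + 395.604ms (3/5)
7. 4351.648ms @ 33/5 + 395.604ms (3/5)
8. 4747.253ms @ 36/5 + 791.209ms (6/5)
9. 5538.462ms @ 42/5 + 395.604ms (3/5)
10. 5934.066ms @ 9 + 1978.022ms (3)
11. 7912.088ms @ 12 + 989.011ms (3/2)
12. 8901.099ms @ 27/2 + 989.011ms (3/2)
13. 9890.11ms @ 15 + 1978.022ms (3)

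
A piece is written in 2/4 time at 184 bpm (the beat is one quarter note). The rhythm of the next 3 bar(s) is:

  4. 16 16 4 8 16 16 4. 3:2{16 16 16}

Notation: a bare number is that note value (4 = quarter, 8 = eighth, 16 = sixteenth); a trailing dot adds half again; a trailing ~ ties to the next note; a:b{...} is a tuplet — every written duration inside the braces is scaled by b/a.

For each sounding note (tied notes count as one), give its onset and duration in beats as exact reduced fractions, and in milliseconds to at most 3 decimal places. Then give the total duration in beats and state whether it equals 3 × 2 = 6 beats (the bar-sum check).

1) 0.0ms=0b +489.13ms=3/2b
2) 489.13ms=3/2b +81.522ms=1/4b
3) 570.652ms=7/4b +81.522ms=1/4b
4) 652.174ms=2b +326.087ms=1b
5) 978.261ms=3b +163.043ms=1/2b
6) 1141.304ms=7/2b +81.522ms=1/4b
7) 1222.826ms=15/4b +81.522ms=1/4b
8) 1304.348ms=4b +489.13ms=3/2b
9) 1793.478ms=11/2b +54.348ms=1/6b
10) 1847.826ms=17/3b +54.348ms=1/6b
11) 1902.174ms=35/6b +54.348ms=1/6b
Σ=6b of 6 (184bpm 2/4) — PASS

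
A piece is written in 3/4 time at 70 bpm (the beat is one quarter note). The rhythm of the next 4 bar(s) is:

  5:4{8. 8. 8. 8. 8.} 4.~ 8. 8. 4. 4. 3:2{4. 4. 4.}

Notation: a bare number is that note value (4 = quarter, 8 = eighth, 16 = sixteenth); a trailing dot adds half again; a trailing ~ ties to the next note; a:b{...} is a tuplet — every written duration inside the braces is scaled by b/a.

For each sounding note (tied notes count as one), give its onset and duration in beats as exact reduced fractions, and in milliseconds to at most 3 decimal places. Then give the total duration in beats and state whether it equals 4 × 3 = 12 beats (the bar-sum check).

1) 0.0ms=0b +514.286ms=3/5b
2) 514.286ms=3/5b +514.286ms=3/5b
3) 1028.571ms=6/5b +514.286ms=3/5b
4) 1542.857ms=9/5b +514.286ms=3/5b
5) 2057.143ms=12/5b +514.286ms=3/5b
6) 2571.429ms=3b +1928.571ms=9/4b
7) 4500.0ms=21/4b +642.857ms=3/4b
8) 5142.857ms=6b +1285.714ms=3/2b
9) 6428.571ms=15/2b +1285.714ms=3/2b
10) 7714.286ms=9b +857.143ms=1b
11) 8571.429ms=10b +857.143ms=1b
12) 9428.571ms=11b +857.143ms=1b
Σ=12b of 12 (70bpm 3/4) — PASS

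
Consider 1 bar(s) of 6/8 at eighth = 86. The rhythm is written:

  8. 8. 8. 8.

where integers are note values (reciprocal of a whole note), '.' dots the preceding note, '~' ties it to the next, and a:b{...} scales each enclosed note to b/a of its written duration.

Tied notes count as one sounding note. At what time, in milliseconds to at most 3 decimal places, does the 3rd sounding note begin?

1. 0.0ms @ 0 + 1046.512ms (3/2)
2. 1046.512ms @ 3/2 + 1046.512ms (3/2)
3. 2093.023ms @ 3 + 1046.512ms (3/2)
4. 3139.535ms @ 9/2 + 1046.512ms (3/2)

note 3 onset = 3b = 2093.023ms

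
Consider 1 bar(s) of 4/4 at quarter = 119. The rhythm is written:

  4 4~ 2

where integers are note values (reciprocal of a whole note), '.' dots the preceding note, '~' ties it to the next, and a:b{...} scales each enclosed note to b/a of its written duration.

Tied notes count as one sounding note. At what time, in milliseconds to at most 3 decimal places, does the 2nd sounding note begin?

1. 0.0ms @ 0 + 504.202ms (1)
2. 504.202ms @ 1 + 1512.605ms (3)

note 2 onset = 1b = 504.202ms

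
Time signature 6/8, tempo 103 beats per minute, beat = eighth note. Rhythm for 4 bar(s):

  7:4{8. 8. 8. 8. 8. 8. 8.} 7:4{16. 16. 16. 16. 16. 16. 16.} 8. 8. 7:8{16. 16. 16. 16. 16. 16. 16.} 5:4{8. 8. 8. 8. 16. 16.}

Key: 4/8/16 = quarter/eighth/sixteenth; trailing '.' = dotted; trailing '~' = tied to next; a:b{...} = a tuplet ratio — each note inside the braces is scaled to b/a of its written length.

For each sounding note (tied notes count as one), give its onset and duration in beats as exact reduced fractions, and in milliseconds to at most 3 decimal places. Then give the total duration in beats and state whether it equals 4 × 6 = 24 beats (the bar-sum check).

1) 0.0ms=0b +499.307ms=6/7b
2) 499.307ms=6/7b +499.307ms=6/7b
3) 998.613ms=12/7b +499.307ms=6/7b
4) 1497.92ms=18/7b +499.307ms=6/7b
5) 1997.226ms=24/7b +499.307ms=6/7b
6) 2496.533ms=30/7b +499.307ms=6/7b
7) 2995.839ms=36/7b +499.307ms=6/7b
8) 3495.146ms=6b +249.653ms=3/7b
9) 3744.799ms=45/7b +249.653ms=3/7b
10) 3994.452ms=48/7b +249.653ms=3/7b
11) 4244.105ms=51/7b +249.653ms=3/7b
12) 4493.759ms=54/7b +249.653ms=3/7b
13) 4743.412ms=57/7b +249.653ms=3/7b
14) 4993.065ms=60/7b +249.653ms=3/7b
15) 5242.718ms=9b +873.786ms=3/2b
16) 6116.505ms=21/2b +873.786ms=3/2b
17) 6990.291ms=12b +499.307ms=6/7b
18) 7489.598ms=90/7b +499.307ms=6/7b
19) 7988.904ms=96/7b +499.307ms=6/7b
20) 8488.211ms=102/7b +499.307ms=6/7b
21) 8987.517ms=108/7b +499.307ms=6/7b
22) 9486.824ms=114/7b +499.307ms=6/7b
23) 9986.13ms=120/7b +499.307ms=6/7b
24) 10485.437ms=18b +699.029ms=6/5b
25) 11184.466ms=96/5b +699.029ms=6/5b
26) 11883.495ms=102/5b +699.029ms=6/5b
27) 12582.524ms=108/5b +699.029ms=6/5b
28) 13281.553ms=114/5b +349.515ms=3/5b
29) 13631.068ms=117/5b +349.515ms=3/5b
Σ=24b of 24 (103bpm 6/8) — PASS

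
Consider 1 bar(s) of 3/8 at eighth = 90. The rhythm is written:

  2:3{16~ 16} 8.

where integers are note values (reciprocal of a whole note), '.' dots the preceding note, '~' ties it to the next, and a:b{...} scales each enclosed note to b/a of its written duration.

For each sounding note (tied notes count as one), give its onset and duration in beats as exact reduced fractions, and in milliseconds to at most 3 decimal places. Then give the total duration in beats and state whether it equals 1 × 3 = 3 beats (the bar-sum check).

1) 0.0ms=0b +1000.0ms=3/2b
2) 1000.0ms=3/2b +1000.0ms=3/2b
Σ=3b of 3 (90bpm 3/8) — PASS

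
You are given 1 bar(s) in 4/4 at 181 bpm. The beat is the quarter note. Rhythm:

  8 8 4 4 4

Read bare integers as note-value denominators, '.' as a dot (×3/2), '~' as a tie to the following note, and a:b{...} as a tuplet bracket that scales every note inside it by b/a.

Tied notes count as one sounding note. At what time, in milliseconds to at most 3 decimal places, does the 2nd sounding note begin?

1. 0.0ms @ 0 + 165.746ms (1/2)
2. 165.746ms @ 1/2 + 165.746ms (1/2)
3. 331.492ms @ 1 + 331.492ms (1)
4. 662.983ms @ 2 + 331.492ms (1)
5. 994.475ms @ 3 + 331.492ms (1)

note 2 onset = 1/2b = 165.746ms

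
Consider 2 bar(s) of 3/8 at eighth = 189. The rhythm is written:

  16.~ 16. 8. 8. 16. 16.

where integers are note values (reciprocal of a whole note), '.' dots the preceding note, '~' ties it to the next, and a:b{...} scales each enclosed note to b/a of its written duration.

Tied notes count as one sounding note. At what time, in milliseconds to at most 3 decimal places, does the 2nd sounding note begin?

1. 0.0ms @ 0 + 476.19ms (3/2)
2. 476.19ms @ 3/2 + 476.19ms (3/2)
3. 952.381ms @ 3 + 476.19ms (3/2)
4. 1428.571ms @ 9/2 + 238.095ms (3/4)
5. 1666.667ms @ 21/4 + 238.095ms (3/4)

note 2 onset = 3/2b = 476.19ms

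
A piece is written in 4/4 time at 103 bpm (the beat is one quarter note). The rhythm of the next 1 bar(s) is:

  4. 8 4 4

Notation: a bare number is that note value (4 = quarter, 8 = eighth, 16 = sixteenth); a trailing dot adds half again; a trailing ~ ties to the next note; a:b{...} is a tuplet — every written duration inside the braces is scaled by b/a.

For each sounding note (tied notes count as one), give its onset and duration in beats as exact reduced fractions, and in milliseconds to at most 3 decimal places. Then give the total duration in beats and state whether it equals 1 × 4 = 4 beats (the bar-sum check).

1) 0.0ms=0b +873.786ms=3/2b
2) 873.786ms=3/2b +291.262ms=1/2b
3) 1165.049ms=2b +582.524ms=1b
4) 1747.573ms=3b +582.524ms=1b
Σ=4b of 4 (103bpm 4/4) — PASS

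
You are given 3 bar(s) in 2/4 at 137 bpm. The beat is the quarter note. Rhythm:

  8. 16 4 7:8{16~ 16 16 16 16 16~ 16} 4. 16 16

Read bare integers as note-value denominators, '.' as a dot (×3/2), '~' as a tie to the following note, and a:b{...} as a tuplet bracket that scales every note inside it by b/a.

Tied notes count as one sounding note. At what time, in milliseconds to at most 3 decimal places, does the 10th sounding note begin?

note 10 onset = 11/2b = 2408.759ms

1. 0.0ms @ 0 + 328.467ms (3/4)
2. 328.467ms @ 3/4 + 109.489ms (1/4)
3. 437.956ms @ 1 + 437.956ms (1)
4. 875.912ms @ 2 + 250.261ms (4/7)
5. 1126.173ms @ 18/7 + 125.13ms (2/7)
6. 1251.303ms @ 20/7 + 125.13ms (2/7)
7. 1376.434ms @ 22/7 + 125.13ms (2/7)
8. 1501.564ms @ 24/7 + 250.261ms (4/7)
9. 1751.825ms @ 4 + 656.934ms (3/2)
10. 2408.759ms @ 11/2 + 109.489ms (1/4)
11. 2518.248ms @ 23/4 + 109.489ms (1/4)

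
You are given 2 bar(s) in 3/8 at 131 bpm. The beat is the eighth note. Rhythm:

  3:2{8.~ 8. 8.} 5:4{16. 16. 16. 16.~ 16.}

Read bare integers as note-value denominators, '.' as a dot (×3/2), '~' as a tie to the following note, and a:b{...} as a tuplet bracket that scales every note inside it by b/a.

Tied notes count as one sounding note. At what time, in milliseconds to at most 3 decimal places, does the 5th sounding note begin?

note 5 onset = 21/5b = 1923.664ms

1. 0.0ms @ 0 + 916.031ms (2)
2. 916.031ms @ 2 + 458.015ms (1)
3. 1374.046ms @ 3 + 274.809ms (3/5)
4. 1648.855ms @ 18/5 + 274.809ms (3/5)
5. 1923.664ms @ 21/5 + 274.809ms (3/5)
6. 2198.473ms @ 24/5 + 549.618ms (6/5)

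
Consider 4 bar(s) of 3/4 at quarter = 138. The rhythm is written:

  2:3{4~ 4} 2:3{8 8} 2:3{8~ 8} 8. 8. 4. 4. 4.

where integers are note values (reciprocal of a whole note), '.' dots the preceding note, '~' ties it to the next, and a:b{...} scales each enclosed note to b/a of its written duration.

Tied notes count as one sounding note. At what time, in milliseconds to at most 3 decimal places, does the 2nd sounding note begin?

1. 0.0ms @ 0 + 1304.348ms (3)
2. 1304.348ms @ 3 + 326.087ms (3/4)
3. 1630.435ms @ 15/4 + 326.087ms (3/4)
4. 1956.522ms @ 9/2 + 652.174ms (3/2)
5. 2608.696ms @ 6 + 326.087ms (3/4)
6. 2934.783ms @ 27/4 + 326.087ms (3/4)
7. 3260.87ms @ 15/2 + 652.174ms (3/2)
8. 3913.043ms @ 9 + 652.174ms (3/2)
9. 4565.217ms @ 21/2 + 652.174ms (3/2)

note 2 onset = 3b = 1304.348ms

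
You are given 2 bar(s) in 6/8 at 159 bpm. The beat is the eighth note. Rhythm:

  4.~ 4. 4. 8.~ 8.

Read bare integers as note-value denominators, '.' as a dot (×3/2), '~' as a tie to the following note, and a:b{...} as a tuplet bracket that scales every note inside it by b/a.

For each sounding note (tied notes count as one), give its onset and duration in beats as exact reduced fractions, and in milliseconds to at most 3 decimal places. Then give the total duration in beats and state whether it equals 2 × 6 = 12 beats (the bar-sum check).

1) 0.0ms=0b +2264.151ms=6b
2) 2264.151ms=6b +1132.075ms=3b
3) 3396.226ms=9b +1132.075ms=3b
Σ=12b of 12 (159bpm 6/8) — PASS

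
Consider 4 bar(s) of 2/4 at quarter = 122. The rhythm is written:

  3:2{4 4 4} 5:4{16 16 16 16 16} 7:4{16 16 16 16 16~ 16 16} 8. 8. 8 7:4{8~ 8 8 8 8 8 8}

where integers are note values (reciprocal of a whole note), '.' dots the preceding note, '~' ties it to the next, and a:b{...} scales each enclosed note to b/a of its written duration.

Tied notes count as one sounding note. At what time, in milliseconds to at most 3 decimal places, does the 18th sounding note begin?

note 18 onset = 6b = 2950.82ms

1. 0.0ms @ 0 + 327.869ms (2/3)
2. 327.869ms @ 2/3 + 327.869ms (2/3)
3. 655.738ms @ 4/3 + 327.869ms (2/3)
4. 983.607ms @ 2 + 98.361ms (1/5)
5. 1081.967ms @ 11/5 + 98.361ms (1/5)
6. 1180.328ms @ 12/5 + 98.361ms (1/5)
7. 1278.689ms @ 13/5 + 98.361ms (1/5)
8. 1377.049ms @ 14/5 + 98.361ms (1/5)
9. 1475.41ms @ 3 + 70.258ms (1/7)
10. 1545.667ms @ 22/7 + 70.258ms (1/7)
11. 1615.925ms @ 23/7 + 70.258ms (1/7)
12. 1686.183ms @ 24/7 + 70.258ms (1/7)
13. 1756.44ms @ 25/7 + 140.515ms (2/7)
14. 1896.956ms @ 27/7 + 70.258ms (1/7)
15. 1967.213ms @ 4 + 368.852ms (3/4)
16. 2336.066ms @ 19/4 + 368.852ms (3/4)
17. 2704.918ms @ 11/2 + 245.902ms (1/2)
18. 2950.82ms @ 6 + 281.03ms (4/7)
19. 3231.85ms @ 46/7 + 140.515ms (2/7)
20. 3372.365ms @ 48/7 + 140.515ms (2/7)
21. 3512.881ms @ 50/7 + 140.515ms (2/7)
22. 3653.396ms @ 52/7 + 140.515ms (2/7)
23. 3793.911ms @ 54/7 + 140.515ms (2/7)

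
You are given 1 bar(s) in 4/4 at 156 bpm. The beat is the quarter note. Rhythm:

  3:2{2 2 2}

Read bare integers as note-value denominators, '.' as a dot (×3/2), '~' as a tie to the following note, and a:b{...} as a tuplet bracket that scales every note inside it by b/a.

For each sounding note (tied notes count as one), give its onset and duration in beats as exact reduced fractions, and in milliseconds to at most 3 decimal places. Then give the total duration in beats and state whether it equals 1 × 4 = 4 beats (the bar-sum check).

1) 0.0ms=0b +512.821ms=4/3b
2) 512.821ms=4/3b +512.821ms=4/3b
3) 1025.641ms=8/3b +512.821ms=4/3b
Σ=4b of 4 (156bpm 4/4) — PASS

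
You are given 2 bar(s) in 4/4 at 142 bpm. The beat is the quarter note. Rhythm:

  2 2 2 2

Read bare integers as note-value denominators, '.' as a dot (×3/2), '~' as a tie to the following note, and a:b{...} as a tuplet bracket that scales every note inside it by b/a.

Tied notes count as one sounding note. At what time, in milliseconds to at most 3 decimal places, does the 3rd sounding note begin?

note 3 onset = 4b = 1690.141ms

1. 0.0ms @ 0 + 845.07ms (2)
2. 845.07ms @ 2 + 845.07ms (2)
3. 1690.141ms @ 4 + 845.07ms (2)
4. 2535.211ms @ 6 + 845.07ms (2)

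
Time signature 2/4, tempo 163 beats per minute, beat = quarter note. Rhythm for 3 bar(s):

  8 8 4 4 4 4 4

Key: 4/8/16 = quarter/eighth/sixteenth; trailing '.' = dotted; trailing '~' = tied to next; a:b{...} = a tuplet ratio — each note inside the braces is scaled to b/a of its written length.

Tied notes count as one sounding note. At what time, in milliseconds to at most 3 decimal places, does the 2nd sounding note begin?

note 2 onset = 1/2b = 184.049ms

1. 0.0ms @ 0 + 184.049ms (1/2)
2. 184.049ms @ 1/2 + 184.049ms (1/2)
3. 368.098ms @ 1 + 368.098ms (1)
4. 736.196ms @ 2 + 368.098ms (1)
5. 1104.294ms @ 3 + 368.098ms (1)
6. 1472.393ms @ 4 + 368.098ms (1)
7. 1840.491ms @ 5 + 368.098ms (1)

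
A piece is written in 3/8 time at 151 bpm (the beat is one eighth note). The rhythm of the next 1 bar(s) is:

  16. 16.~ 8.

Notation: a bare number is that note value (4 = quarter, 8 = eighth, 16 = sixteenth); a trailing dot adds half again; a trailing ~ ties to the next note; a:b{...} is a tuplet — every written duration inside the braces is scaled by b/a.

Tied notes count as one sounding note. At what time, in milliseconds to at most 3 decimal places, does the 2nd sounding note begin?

note 2 onset = 3/4b = 298.013ms

1. 0.0ms @ 0 + 298.013ms (3/4)
2. 298.013ms @ 3/4 + 894.04ms (9/4)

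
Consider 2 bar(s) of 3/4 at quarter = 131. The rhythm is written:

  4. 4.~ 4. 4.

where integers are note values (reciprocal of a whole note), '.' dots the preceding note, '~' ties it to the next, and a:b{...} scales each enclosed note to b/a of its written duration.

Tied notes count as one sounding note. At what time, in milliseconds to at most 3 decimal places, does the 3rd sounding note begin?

note 3 onset = 9/2b = 2061.069ms

1. 0.0ms @ 0 + 687.023ms (3/2)
2. 687.023ms @ 3/2 + 1374.046ms (3)
3. 2061.069ms @ 9/2 + 687.023ms (3/2)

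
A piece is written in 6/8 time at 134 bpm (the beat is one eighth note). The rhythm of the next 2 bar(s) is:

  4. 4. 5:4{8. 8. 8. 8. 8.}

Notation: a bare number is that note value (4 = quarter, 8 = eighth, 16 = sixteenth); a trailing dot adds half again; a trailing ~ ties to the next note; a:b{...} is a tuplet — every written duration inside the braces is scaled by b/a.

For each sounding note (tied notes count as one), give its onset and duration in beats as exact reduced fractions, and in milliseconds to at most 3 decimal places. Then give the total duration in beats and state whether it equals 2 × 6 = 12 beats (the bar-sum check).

1) 0.0ms=0b +1343.284ms=3b
2) 1343.284ms=3b +1343.284ms=3b
3) 2686.567ms=6b +537.313ms=6/5b
4) 3223.881ms=36/5b +537.313ms=6/5b
5) 3761.194ms=42/5b +537.313ms=6/5b
6) 4298.507ms=48/5b +537.313ms=6/5b
7) 4835.821ms=54/5b +537.313ms=6/5b
Σ=12b of 12 (134bpm 6/8) — PASS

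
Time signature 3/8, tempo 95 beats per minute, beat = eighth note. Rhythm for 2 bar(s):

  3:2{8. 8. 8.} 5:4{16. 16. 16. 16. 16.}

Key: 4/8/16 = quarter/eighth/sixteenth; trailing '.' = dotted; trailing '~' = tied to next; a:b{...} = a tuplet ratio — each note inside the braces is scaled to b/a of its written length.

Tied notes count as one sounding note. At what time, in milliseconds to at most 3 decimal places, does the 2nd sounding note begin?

1. 0.0ms @ 0 + 631.579ms (1)
2. 631.579ms @ 1 + 631.579ms (1)
3. 1263.158ms @ 2 + 631.579ms (1)
4. 1894.737ms @ 3 + 378.947ms (3/5)
5. 2273.684ms @ 18/5 + 378.947ms (3/5)
6. 2652.632ms @ 21/5 + 378.947ms (3/5)
7. 3031.579ms @ 24/5 + 378.947ms (3/5)
8. 3410.526ms @ 27/5 + 378.947ms (3/5)

note 2 onset = 1b = 631.579ms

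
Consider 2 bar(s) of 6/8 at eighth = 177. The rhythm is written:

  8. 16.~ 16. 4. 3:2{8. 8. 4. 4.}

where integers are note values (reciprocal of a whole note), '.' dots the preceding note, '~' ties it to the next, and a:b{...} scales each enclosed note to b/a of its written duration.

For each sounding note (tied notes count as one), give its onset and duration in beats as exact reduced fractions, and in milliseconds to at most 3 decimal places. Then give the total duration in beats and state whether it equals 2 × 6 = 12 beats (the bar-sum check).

1) 0.0ms=0b +508.475ms=3/2b
2) 508.475ms=3/2b +508.475ms=3/2b
3) 1016.949ms=3b +1016.949ms=3b
4) 2033.898ms=6b +338.983ms=1b
5) 2372.881ms=7b +338.983ms=1b
6) 2711.864ms=8b +677.966ms=2b
7) 3389.831ms=10b +677.966ms=2b
Σ=12b of 12 (177bpm 6/8) — PASS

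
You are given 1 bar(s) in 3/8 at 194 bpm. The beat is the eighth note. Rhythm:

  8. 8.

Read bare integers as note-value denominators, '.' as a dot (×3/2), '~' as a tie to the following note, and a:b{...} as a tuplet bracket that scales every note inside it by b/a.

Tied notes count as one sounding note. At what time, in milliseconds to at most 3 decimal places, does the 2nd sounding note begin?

note 2 onset = 3/2b = 463.918ms

1. 0.0ms @ 0 + 463.918ms (3/2)
2. 463.918ms @ 3/2 + 463.918ms (3/2)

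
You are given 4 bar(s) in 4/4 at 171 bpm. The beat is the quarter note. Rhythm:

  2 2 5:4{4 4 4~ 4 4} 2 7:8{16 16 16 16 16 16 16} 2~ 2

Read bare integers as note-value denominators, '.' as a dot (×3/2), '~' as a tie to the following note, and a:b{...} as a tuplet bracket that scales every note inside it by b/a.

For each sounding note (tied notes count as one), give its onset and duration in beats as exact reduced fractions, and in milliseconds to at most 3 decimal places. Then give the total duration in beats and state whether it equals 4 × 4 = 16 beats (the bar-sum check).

1) 0.0ms=0b +701.754ms=2b
2) 701.754ms=2b +701.754ms=2b
3) 1403.509ms=4b +280.702ms=4/5b
4) 1684.211ms=24/5b +280.702ms=4/5b
5) 1964.912ms=28/5b +561.404ms=8/5b
6) 2526.316ms=36/5b +280.702ms=4/5b
7) 2807.018ms=8b +701.754ms=2b
8) 3508.772ms=10b +100.251ms=2/7b
9) 3609.023ms=72/7b +100.251ms=2/7b
10) 3709.273ms=74/7b +100.251ms=2/7b
11) 3809.524ms=76/7b +100.251ms=2/7b
12) 3909.774ms=78/7b +100.251ms=2/7b
13) 4010.025ms=80/7b +100.251ms=2/7b
14) 4110.276ms=82/7b +100.251ms=2/7b
15) 4210.526ms=12b +1403.509ms=4b
Σ=16b of 16 (171bpm 4/4) — PASS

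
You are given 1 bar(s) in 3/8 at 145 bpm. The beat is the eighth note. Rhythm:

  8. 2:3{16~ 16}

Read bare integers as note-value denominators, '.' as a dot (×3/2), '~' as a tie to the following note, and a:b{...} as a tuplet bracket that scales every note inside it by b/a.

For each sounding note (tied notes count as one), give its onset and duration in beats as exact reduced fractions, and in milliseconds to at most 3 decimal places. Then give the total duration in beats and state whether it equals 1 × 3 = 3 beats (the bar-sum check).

1) 0.0ms=0b +620.69ms=3/2b
2) 620.69ms=3/2b +620.69ms=3/2b
Σ=3b of 3 (145bpm 3/8) — PASS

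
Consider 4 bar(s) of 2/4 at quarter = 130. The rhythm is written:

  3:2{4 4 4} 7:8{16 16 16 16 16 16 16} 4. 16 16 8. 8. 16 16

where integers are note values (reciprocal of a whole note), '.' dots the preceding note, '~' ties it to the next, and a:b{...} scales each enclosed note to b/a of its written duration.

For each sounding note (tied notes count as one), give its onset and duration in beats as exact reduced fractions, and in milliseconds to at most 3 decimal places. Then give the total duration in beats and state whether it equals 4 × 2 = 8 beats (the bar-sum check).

1) 0.0ms=0b +307.692ms=2/3b
2) 307.692ms=2/3b +307.692ms=2/3b
3) 615.385ms=4/3b +307.692ms=2/3b
4) 923.077ms=2b +131.868ms=2/7b
5) 1054.945ms=16/7b +131.868ms=2/7b
6) 1186.813ms=18/7b +131.868ms=2/7b
7) 1318.681ms=20/7b +131.868ms=2/7b
8) 1450.549ms=22/7b +131.868ms=2/7b
9) 1582.418ms=24/7b +131.868ms=2/7b
10) 1714.286ms=26/7b +131.868ms=2/7b
11) 1846.154ms=4b +692.308ms=3/2b
12) 2538.462ms=11/2b +115.385ms=1/4b
13) 2653.846ms=23/4b +115.385ms=1/4b
14) 2769.231ms=6b +346.154ms=3/4b
15) 3115.385ms=27/4b +346.154ms=3/4b
16) 3461.538ms=15/2b +115.385ms=1/4b
17) 3576.923ms=31/4b +115.385ms=1/4b
Σ=8b of 8 (130bpm 2/4) — PASS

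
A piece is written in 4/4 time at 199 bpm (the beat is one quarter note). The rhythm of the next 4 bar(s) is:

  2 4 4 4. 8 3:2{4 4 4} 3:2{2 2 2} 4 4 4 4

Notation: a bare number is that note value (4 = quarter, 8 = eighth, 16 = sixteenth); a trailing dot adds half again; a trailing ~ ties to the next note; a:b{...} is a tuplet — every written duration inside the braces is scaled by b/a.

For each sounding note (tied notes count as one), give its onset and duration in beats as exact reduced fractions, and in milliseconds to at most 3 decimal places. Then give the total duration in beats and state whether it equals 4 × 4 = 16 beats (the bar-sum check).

1) 0.0ms=0b +603.015ms=2b
2) 603.015ms=2b +301.508ms=1b
3) 904.523ms=3b +301.508ms=1b
4) 1206.03ms=4b +452.261ms=3/2b
5) 1658.291ms=11/2b +150.754ms=1/2b
6) 1809.045ms=6b +201.005ms=2/3b
7) 2010.05ms=20/3b +201.005ms=2/3b
8) 2211.055ms=22/3b +201.005ms=2/3b
9) 2412.06ms=8b +402.01ms=4/3b
10) 2814.07ms=28/3b +402.01ms=4/3b
11) 3216.08ms=32/3b +402.01ms=4/3b
12) 3618.09ms=12b +301.508ms=1b
13) 3919.598ms=13b +301.508ms=1b
14) 4221.106ms=14b +301.508ms=1b
15) 4522.613ms=15b +301.508ms=1b
Σ=16b of 16 (199bpm 4/4) — PASS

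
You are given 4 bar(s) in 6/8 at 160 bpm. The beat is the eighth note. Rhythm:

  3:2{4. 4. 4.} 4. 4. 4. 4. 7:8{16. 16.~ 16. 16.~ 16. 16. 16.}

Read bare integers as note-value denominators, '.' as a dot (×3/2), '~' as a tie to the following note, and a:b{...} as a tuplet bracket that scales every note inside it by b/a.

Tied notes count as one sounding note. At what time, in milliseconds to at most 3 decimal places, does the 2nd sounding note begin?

1. 0.0ms @ 0 + 750.0ms (2)
2. 750.0ms @ 2 + 750.0ms (2)
3. 1500.0ms @ 4 + 750.0ms (2)
4. 2250.0ms @ 6 + 1125.0ms (3)
5. 3375.0ms @ 9 + 1125.0ms (3)
6. 4500.0ms @ 12 + 1125.0ms (3)
7. 5625.0ms @ 15 + 1125.0ms (3)
8. 6750.0ms @ 18 + 321.429ms (6/7)
9. 7071.429ms @ 132/7 + 642.857ms (12/7)
10. 7714.286ms @ 144/7 + 642.857ms (12/7)
11. 8357.143ms @ 156/7 + 321.429ms (6/7)
12. 8678.571ms @ 162/7 + 321.429ms (6/7)

note 2 onset = 2b = 750.0ms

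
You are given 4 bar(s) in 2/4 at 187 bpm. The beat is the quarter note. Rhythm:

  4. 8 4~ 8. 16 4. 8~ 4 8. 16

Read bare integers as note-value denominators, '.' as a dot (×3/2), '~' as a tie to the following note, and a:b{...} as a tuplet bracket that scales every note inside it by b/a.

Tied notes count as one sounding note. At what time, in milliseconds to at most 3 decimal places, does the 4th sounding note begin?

1. 0.0ms @ 0 + 481.283ms (3/2)
2. 481.283ms @ 3/2 + 160.428ms (1/2)
3. 641.711ms @ 2 + 561.497ms (7/4)
4. 1203.209ms @ 15/4 + 80.214ms (1/4)
5. 1283.422ms @ 4 + 481.283ms (3/2)
6. 1764.706ms @ 11/2 + 481.283ms (3/2)
7. 2245.989ms @ 7 + 240.642ms (3/4)
8. 2486.631ms @ 31/4 + 80.214ms (1/4)

note 4 onset = 15/4b = 1203.209ms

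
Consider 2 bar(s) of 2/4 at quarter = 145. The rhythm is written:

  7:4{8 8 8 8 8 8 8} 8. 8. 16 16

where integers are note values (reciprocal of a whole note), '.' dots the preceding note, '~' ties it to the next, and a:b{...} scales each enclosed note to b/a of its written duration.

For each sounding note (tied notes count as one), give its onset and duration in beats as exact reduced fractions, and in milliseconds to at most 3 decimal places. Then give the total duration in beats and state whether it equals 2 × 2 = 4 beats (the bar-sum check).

1) 0.0ms=0b +118.227ms=2/7b
2) 118.227ms=2/7b +118.227ms=2/7b
3) 236.453ms=4/7b +118.227ms=2/7b
4) 354.68ms=6/7b +118.227ms=2/7b
5) 472.906ms=8/7b +118.227ms=2/7b
6) 591.133ms=10/7b +118.227ms=2/7b
7) 709.36ms=12/7b +118.227ms=2/7b
8) 827.586ms=2b +310.345ms=3/4b
9) 1137.931ms=11/4b +310.345ms=3/4b
10) 1448.276ms=7/2b +103.448ms=1/4b
11) 1551.724ms=15/4b +103.448ms=1/4b
Σ=4b of 4 (145bpm 2/4) — PASS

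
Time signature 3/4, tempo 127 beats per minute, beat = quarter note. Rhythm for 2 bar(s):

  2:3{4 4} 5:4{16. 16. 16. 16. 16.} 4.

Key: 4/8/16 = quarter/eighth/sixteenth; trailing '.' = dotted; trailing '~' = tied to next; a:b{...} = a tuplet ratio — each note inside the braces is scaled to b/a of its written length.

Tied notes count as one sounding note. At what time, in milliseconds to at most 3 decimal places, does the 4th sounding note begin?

note 4 onset = 33/10b = 1559.055ms

1. 0.0ms @ 0 + 708.661ms (3/2)
2. 708.661ms @ 3/2 + 708.661ms (3/2)
3. 1417.323ms @ 3 + 141.732ms (3/10)
4. 1559.055ms @ 33/10 + 141.732ms (3/10)
5. 1700.787ms @ 18/5 + 141.732ms (3/10)
6. 1842.52ms @ 39/10 + 141.732ms (3/10)
7. 1984.252ms @ 21/5 + 141.732ms (3/10)
8. 2125.984ms @ 9/2 + 708.661ms (3/2)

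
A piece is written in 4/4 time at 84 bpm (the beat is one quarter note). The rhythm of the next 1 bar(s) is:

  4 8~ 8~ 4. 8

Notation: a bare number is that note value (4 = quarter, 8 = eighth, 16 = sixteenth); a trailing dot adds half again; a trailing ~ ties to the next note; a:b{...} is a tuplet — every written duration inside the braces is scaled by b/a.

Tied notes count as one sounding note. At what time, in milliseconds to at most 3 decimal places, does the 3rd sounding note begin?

1. 0.0ms @ 0 + 714.286ms (1)
2. 714.286ms @ 1 + 1785.714ms (5/2)
3. 2500.0ms @ 7/2 + 357.143ms (1/2)

note 3 onset = 7/2b = 2500.0ms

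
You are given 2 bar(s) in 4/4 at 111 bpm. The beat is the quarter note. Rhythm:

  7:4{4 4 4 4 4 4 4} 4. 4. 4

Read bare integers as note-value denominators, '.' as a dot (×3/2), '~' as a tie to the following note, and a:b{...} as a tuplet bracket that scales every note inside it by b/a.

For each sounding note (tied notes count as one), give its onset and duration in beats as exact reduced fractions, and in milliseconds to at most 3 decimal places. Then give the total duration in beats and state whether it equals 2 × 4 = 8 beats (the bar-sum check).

1) 0.0ms=0b +308.88ms=4/7b
2) 308.88ms=4/7b +308.88ms=4/7b
3) 617.761ms=8/7b +308.88ms=4/7b
4) 926.641ms=12/7b +308.88ms=4/7b
5) 1235.521ms=16/7b +308.88ms=4/7b
6) 1544.402ms=20/7b +308.88ms=4/7b
7) 1853.282ms=24/7b +308.88ms=4/7b
8) 2162.162ms=4b +810.811ms=3/2b
9) 2972.973ms=11/2b +810.811ms=3/2b
10) 3783.784ms=7b +540.541ms=1b
Σ=8b of 8 (111bpm 4/4) — PASS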